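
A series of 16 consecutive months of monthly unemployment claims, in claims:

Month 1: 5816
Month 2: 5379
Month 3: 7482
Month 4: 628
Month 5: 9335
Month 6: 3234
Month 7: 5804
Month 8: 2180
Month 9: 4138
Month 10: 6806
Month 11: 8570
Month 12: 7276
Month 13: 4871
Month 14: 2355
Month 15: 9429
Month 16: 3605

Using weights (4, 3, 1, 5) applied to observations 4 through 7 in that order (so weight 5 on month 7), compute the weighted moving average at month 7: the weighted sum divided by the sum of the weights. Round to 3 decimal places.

Weighted sum: 4·628 + 3·9335 + 1·3234 + 5·5804 = 2512 + 28005 + 3234 + 29020 = 62771
Weight total: 4 + 3 + 1 + 5 = 13
WMA = 62771 / 13 = 4828.538

4828.538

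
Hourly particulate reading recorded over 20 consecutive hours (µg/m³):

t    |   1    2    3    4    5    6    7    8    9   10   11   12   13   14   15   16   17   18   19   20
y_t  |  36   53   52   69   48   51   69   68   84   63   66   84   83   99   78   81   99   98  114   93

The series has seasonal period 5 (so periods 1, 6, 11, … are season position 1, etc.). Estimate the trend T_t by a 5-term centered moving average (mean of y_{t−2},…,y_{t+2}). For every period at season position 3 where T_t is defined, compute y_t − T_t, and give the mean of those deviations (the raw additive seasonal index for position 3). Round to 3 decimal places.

Season position 3 occurs at t = 3, 8, 13, 18 (where T_t is defined).
t=3: T_3 = 51.60000; y_3 − T_3 = 52 − 51.60000 = 0.40000
t=8: T_8 = 67.00000; y_8 − T_8 = 68 − 67.00000 = 1.00000
t=13: T_13 = 82.00000; y_13 − T_13 = 83 − 82.00000 = 1.00000
t=18: T_18 = 97.00000; y_18 − T_18 = 98 − 97.00000 = 1.00000
Mean deviation: (0.40000 + 1.00000 + 1.00000 + 1.00000) / 4 = 0.850

0.850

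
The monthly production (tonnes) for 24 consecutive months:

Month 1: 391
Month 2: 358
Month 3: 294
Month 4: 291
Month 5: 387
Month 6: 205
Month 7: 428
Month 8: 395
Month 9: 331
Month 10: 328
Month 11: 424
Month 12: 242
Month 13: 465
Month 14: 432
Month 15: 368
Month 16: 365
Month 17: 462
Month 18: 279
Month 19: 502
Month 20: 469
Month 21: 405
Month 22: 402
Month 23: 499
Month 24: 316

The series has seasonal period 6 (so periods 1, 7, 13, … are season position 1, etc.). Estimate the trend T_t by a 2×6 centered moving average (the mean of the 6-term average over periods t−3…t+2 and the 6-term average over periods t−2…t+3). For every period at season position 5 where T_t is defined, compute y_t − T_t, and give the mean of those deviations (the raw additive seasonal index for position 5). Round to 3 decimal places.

57.028

Season position 5 occurs at t = 5, 11, 17 (where T_t is defined).
t=5: T_5 = 330.25000; y_5 − T_5 = 387 − 330.25000 = 56.75000
t=11: T_11 = 367.25000; y_11 − T_11 = 424 − 367.25000 = 56.75000
t=17: T_17 = 404.41667; y_17 − T_17 = 462 − 404.41667 = 57.58333
Mean deviation: (56.75000 + 56.75000 + 57.58333) / 3 = 57.028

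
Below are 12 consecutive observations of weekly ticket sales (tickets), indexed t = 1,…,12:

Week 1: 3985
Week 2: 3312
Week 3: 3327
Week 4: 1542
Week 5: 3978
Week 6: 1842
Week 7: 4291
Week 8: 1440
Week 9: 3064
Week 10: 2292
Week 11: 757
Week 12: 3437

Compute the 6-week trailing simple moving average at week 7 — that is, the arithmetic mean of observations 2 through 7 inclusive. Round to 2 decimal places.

3048.67

Sum of periods 2–7: 3312 + 3327 + 1542 + 3978 + 1842 + 4291 = 18292
Divide by 6: 18292 / 6 = 3048.67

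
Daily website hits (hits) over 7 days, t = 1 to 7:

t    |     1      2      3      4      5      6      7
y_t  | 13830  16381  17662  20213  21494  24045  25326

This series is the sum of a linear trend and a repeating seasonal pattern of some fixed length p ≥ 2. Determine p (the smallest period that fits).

2

First differences y_{t+1} − y_t: 2551, 1281, 2551, 1281, 2551, 1281, …
The difference pattern repeats every 2 terms and not for any smaller step, so p = 2.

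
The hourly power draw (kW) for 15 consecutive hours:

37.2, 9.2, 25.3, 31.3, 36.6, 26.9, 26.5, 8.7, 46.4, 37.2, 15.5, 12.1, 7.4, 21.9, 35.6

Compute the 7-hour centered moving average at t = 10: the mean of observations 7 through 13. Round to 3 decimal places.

21.971

Sum of periods 7–13: 26.5 + 8.7 + 46.4 + 37.2 + 15.5 + 12.1 + 7.4 = 153.8
Divide by 7: 153.8 / 7 = 21.971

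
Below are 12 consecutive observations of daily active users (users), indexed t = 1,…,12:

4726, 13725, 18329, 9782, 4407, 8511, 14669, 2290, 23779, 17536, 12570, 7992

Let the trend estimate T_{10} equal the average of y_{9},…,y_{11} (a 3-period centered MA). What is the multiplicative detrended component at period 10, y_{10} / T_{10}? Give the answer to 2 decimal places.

0.98

Trend T_10 = (23779 + 17536 + 12570) / 3 = 53885/3 = 17961.6667
Ratio to trend: 17536 / 17961.6667 = 0.98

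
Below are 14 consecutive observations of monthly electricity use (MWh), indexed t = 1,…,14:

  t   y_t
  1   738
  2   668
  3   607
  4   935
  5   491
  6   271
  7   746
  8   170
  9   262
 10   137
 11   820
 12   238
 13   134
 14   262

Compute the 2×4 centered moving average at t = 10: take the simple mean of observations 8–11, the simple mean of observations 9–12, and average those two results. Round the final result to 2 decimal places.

Sum over 8–11: 170 + 262 + 137 + 820 = 1389
Sum over 9–12: 262 + 137 + 820 + 238 = 1457
CMA at t=10 = (1389 + 1457) / (2·4) = 2846 / 8 = 355.75

355.75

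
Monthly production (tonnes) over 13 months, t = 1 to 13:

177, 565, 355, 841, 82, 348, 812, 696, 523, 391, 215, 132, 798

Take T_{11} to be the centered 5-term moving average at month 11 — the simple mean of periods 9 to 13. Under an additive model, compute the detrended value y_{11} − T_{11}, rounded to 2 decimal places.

-196.80

Trend T_11 = (523 + 391 + 215 + 132 + 798) / 5 = 2059/5 = 411.8000
Detrended value: 215 − 411.8000 = -196.80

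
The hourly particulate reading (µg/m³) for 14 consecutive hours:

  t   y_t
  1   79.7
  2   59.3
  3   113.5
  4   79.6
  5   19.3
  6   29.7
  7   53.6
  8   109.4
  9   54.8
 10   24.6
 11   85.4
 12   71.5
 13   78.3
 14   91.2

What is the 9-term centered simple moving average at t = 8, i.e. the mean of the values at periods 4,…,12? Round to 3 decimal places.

Sum of periods 4–12: 79.6 + 19.3 + 29.7 + 53.6 + 109.4 + 54.8 + 24.6 + 85.4 + 71.5 = 527.9
Divide by 9: 527.9 / 9 = 58.656

58.656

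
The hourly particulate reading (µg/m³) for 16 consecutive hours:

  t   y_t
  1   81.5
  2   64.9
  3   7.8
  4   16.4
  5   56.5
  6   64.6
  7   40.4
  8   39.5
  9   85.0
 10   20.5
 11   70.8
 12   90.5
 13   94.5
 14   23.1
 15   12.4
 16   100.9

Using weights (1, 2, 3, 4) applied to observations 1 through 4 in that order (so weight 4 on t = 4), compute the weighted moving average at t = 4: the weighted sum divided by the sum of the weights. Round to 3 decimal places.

Weighted sum: 1·81.5 + 2·64.9 + 3·7.8 + 4·16.4 = 81.5 + 129.8 + 23.4 + 65.6 = 300.3
Weight total: 1 + 2 + 3 + 4 = 10
WMA = 300.3 / 10 = 30.030

30.030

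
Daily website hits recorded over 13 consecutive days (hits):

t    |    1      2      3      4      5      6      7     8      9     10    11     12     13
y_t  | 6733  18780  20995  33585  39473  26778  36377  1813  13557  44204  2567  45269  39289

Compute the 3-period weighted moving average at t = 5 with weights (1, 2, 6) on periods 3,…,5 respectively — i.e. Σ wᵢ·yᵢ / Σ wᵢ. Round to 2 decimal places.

Weighted sum: 1·20995 + 2·33585 + 6·39473 = 20995 + 67170 + 236838 = 325003
Weight total: 1 + 2 + 6 = 9
WMA = 325003 / 9 = 36111.44

36111.44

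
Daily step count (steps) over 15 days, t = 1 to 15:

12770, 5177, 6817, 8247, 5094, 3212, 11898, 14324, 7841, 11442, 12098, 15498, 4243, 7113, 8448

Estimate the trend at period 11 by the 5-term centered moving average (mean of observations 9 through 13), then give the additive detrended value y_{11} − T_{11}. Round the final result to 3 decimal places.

1873.600

Trend T_11 = (7841 + 11442 + 12098 + 15498 + 4243) / 5 = 51122/5 = 10224.40000
Detrended value: 12098 − 10224.40000 = 1873.600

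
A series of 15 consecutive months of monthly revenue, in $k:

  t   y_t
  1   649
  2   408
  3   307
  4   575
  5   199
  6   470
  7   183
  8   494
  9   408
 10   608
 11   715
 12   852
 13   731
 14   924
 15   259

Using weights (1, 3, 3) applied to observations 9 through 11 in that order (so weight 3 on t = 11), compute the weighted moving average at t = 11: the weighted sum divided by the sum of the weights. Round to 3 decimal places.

Weighted sum: 1·408 + 3·608 + 3·715 = 408 + 1824 + 2145 = 4377
Weight total: 1 + 3 + 3 = 7
WMA = 4377 / 7 = 625.286

625.286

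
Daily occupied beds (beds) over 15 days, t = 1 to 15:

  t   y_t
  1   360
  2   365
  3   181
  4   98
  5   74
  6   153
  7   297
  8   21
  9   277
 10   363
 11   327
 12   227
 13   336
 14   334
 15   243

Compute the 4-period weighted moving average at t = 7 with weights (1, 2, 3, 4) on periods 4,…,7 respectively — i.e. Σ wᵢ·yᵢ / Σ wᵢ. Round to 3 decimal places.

189.300

Weighted sum: 1·98 + 2·74 + 3·153 + 4·297 = 98 + 148 + 459 + 1188 = 1893
Weight total: 1 + 2 + 3 + 4 = 10
WMA = 1893 / 10 = 189.300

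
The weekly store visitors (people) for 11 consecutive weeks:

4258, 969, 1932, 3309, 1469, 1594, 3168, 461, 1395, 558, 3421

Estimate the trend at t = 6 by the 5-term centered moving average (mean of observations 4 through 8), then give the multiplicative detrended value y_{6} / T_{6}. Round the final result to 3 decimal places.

0.797

Trend T_6 = (3309 + 1469 + 1594 + 3168 + 461) / 5 = 10001/5 = 2000.20000
Ratio to trend: 1594 / 2000.20000 = 0.797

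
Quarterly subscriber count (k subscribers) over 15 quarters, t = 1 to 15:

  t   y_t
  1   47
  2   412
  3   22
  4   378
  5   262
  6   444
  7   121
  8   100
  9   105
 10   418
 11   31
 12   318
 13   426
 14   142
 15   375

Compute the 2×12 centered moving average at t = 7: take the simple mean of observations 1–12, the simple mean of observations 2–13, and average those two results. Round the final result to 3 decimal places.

Sum over 1–12: 47 + 412 + 22 + 378 + 262 + 444 + 121 + 100 + 105 + 418 + 31 + 318 = 2658
Sum over 2–13: 412 + 22 + 378 + 262 + 444 + 121 + 100 + 105 + 418 + 31 + 318 + 426 = 3037
CMA at t=7 = (2658 + 3037) / (2·12) = 5695 / 24 = 237.292

237.292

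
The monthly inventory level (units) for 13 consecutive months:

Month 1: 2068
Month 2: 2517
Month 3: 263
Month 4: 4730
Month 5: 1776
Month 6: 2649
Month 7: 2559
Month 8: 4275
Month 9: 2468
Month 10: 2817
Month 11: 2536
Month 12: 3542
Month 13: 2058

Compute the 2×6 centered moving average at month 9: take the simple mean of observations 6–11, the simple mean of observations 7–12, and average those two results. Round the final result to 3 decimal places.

Sum over 6–11: 2649 + 2559 + 4275 + 2468 + 2817 + 2536 = 17304
Sum over 7–12: 2559 + 4275 + 2468 + 2817 + 2536 + 3542 = 18197
CMA at t=9 = (17304 + 18197) / (2·6) = 35501 / 12 = 2958.417

2958.417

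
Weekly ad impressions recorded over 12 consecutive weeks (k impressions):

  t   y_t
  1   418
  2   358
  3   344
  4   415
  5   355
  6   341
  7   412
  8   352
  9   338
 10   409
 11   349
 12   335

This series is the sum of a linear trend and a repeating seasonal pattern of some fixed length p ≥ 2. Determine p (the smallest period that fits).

3

First differences y_{t+1} − y_t: -60, -14, 71, -60, -14, 71, -60, -14, …
The difference pattern repeats every 3 terms and not for any smaller step, so p = 3.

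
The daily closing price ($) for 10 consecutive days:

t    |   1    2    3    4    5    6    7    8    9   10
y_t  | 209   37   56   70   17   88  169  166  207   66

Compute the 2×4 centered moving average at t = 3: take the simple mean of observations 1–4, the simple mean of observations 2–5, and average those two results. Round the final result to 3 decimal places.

Sum over 1–4: 209 + 37 + 56 + 70 = 372
Sum over 2–5: 37 + 56 + 70 + 17 = 180
CMA at t=3 = (372 + 180) / (2·4) = 552 / 8 = 69.000

69.000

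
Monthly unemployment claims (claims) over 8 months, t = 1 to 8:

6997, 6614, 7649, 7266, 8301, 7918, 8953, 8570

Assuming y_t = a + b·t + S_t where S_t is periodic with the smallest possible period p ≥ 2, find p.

2

First differences y_{t+1} − y_t: -383, 1035, -383, 1035, -383, 1035, …
The difference pattern repeats every 2 terms and not for any smaller step, so p = 2.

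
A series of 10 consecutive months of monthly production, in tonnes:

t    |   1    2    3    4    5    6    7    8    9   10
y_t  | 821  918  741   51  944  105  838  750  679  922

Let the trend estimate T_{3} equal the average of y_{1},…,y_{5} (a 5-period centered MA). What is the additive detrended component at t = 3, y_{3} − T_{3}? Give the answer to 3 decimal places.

Trend T_3 = (821 + 918 + 741 + 51 + 944) / 5 = 3475/5 = 695.00000
Detrended value: 741 − 695.00000 = 46.000

46.000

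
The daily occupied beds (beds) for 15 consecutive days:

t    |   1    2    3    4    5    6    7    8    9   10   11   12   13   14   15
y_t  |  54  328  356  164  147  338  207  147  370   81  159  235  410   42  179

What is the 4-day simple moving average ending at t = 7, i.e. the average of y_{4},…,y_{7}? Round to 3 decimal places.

214.000

Sum of periods 4–7: 164 + 147 + 338 + 207 = 856
Divide by 4: 856 / 4 = 214.000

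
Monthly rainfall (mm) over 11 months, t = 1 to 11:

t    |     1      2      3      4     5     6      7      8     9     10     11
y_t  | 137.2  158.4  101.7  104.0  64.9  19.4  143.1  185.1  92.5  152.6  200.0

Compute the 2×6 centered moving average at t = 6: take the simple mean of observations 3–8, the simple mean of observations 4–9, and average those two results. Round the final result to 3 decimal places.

102.267

Sum over 3–8: 101.7 + 104.0 + 64.9 + 19.4 + 143.1 + 185.1 = 618.2
Sum over 4–9: 104.0 + 64.9 + 19.4 + 143.1 + 185.1 + 92.5 = 609.0
CMA at t=6 = (618.2 + 609.0) / (2·6) = 1227.2 / 12 = 102.267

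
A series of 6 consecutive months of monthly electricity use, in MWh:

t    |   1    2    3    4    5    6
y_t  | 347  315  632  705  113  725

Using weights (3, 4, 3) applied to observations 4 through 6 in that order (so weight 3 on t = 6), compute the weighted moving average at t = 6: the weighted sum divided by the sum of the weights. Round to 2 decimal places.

Weighted sum: 3·705 + 4·113 + 3·725 = 2115 + 452 + 2175 = 4742
Weight total: 3 + 4 + 3 = 10
WMA = 4742 / 10 = 474.20

474.20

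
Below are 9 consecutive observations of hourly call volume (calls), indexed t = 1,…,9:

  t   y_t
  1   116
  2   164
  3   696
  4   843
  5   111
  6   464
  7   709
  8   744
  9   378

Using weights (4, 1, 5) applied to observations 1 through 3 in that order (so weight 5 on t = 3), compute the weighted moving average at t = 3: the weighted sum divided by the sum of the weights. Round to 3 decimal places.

Weighted sum: 4·116 + 1·164 + 5·696 = 464 + 164 + 3480 = 4108
Weight total: 4 + 1 + 5 = 10
WMA = 4108 / 10 = 410.800

410.800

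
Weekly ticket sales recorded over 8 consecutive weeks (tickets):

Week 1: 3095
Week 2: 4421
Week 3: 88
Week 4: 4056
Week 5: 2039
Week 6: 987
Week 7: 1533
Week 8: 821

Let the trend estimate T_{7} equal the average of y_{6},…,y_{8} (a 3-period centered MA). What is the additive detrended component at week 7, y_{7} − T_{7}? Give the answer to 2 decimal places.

419.33

Trend T_7 = (987 + 1533 + 821) / 3 = 3341/3 = 1113.6667
Detrended value: 1533 − 1113.6667 = 419.33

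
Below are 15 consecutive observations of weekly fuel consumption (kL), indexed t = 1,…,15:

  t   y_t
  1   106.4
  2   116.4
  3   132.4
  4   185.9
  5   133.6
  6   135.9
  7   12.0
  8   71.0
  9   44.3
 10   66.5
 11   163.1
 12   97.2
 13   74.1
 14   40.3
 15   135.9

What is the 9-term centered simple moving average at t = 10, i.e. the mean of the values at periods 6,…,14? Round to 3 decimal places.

78.267

Sum of periods 6–14: 135.9 + 12.0 + 71.0 + 44.3 + 66.5 + 163.1 + 97.2 + 74.1 + 40.3 = 704.4
Divide by 9: 704.4 / 9 = 78.267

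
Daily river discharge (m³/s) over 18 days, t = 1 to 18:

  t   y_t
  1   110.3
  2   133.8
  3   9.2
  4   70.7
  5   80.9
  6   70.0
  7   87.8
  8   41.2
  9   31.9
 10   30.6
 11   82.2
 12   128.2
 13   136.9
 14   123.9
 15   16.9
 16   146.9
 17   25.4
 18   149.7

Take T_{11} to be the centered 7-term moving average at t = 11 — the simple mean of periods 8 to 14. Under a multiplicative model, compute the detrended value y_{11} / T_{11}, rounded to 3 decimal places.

Trend T_11 = (41.2 + 31.9 + 30.6 + 82.2 + 128.2 + 136.9 + 123.9) / 7 = 574.9/7 = 82.12857
Ratio to trend: 82.2 / 82.12857 = 1.001

1.001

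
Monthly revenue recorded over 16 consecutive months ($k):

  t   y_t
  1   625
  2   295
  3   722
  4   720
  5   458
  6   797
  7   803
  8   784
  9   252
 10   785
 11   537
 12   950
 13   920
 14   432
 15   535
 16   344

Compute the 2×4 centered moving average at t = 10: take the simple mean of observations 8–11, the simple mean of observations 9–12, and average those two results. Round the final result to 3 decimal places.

610.250

Sum over 8–11: 784 + 252 + 785 + 537 = 2358
Sum over 9–12: 252 + 785 + 537 + 950 = 2524
CMA at t=10 = (2358 + 2524) / (2·4) = 4882 / 8 = 610.250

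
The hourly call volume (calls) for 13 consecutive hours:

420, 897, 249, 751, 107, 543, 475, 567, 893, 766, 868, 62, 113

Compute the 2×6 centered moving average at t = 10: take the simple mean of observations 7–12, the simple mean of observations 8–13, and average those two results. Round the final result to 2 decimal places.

Sum over 7–12: 475 + 567 + 893 + 766 + 868 + 62 = 3631
Sum over 8–13: 567 + 893 + 766 + 868 + 62 + 113 = 3269
CMA at t=10 = (3631 + 3269) / (2·6) = 6900 / 12 = 575.00

575.00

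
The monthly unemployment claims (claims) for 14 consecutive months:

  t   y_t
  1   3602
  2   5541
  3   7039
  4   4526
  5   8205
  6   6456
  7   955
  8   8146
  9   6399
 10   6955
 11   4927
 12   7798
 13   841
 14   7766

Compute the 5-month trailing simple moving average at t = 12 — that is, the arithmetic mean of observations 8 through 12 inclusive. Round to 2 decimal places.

Sum of periods 8–12: 8146 + 6399 + 6955 + 4927 + 7798 = 34225
Divide by 5: 34225 / 5 = 6845.00

6845.00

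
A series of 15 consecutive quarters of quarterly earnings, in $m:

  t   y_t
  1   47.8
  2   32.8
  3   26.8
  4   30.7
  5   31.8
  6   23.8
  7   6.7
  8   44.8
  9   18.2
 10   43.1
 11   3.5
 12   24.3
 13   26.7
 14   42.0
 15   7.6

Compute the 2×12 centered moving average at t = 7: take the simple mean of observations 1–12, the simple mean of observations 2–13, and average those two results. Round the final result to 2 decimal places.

Sum over 1–12: 47.8 + 32.8 + 26.8 + 30.7 + 31.8 + 23.8 + 6.7 + 44.8 + 18.2 + 43.1 + 3.5 + 24.3 = 334.3
Sum over 2–13: 32.8 + 26.8 + 30.7 + 31.8 + 23.8 + 6.7 + 44.8 + 18.2 + 43.1 + 3.5 + 24.3 + 26.7 = 313.2
CMA at t=7 = (334.3 + 313.2) / (2·12) = 647.5 / 24 = 26.98

26.98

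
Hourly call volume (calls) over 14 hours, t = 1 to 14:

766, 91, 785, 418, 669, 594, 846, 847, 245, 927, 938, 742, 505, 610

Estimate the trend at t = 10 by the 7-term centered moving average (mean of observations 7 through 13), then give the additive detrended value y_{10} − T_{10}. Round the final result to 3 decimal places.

Trend T_10 = (846 + 847 + 245 + 927 + 938 + 742 + 505) / 7 = 5050/7 = 721.42857
Detrended value: 927 − 721.42857 = 205.571

205.571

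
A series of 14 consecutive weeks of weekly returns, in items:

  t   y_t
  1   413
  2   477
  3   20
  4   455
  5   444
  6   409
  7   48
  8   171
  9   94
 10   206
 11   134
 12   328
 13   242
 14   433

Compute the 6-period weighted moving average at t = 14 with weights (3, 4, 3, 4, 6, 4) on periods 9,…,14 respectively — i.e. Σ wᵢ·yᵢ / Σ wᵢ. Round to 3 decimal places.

250.167

Weighted sum: 3·94 + 4·206 + 3·134 + 4·328 + 6·242 + 4·433 = 282 + 824 + 402 + 1312 + 1452 + 1732 = 6004
Weight total: 3 + 4 + 3 + 4 + 6 + 4 = 24
WMA = 6004 / 24 = 250.167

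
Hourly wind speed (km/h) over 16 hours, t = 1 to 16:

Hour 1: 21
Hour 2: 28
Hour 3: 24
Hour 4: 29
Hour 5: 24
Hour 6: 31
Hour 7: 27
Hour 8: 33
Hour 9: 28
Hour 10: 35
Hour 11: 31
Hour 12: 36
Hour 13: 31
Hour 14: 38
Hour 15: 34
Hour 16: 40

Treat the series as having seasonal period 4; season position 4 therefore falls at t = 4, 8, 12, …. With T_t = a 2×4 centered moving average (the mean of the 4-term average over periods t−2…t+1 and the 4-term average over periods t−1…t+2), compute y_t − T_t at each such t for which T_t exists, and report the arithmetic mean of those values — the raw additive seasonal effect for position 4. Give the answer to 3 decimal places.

2.500

Season position 4 occurs at t = 4, 8, 12 (where T_t is defined).
t=4: T_4 = 26.62500; y_4 − T_4 = 29 − 26.62500 = 2.37500
t=8: T_8 = 30.25000; y_8 − T_8 = 33 − 30.25000 = 2.75000
t=12: T_12 = 33.62500; y_12 − T_12 = 36 − 33.62500 = 2.37500
Mean deviation: (2.37500 + 2.75000 + 2.37500) / 3 = 2.500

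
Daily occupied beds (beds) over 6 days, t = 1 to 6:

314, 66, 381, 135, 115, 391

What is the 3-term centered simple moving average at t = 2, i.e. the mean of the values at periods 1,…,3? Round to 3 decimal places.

253.667

Sum of periods 1–3: 314 + 66 + 381 = 761
Divide by 3: 761 / 3 = 253.667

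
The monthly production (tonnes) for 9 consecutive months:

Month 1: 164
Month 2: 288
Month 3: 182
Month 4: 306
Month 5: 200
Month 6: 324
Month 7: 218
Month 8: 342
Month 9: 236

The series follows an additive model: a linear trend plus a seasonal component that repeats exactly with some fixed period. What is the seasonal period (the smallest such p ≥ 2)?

2

First differences y_{t+1} − y_t: 124, -106, 124, -106, 124, -106, …
The difference pattern repeats every 2 terms and not for any smaller step, so p = 2.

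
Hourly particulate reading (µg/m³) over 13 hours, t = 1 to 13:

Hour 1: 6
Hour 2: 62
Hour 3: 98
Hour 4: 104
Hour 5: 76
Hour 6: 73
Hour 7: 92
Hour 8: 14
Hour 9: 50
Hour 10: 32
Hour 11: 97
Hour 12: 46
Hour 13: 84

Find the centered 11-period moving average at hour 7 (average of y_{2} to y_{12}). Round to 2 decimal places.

67.64

Sum of periods 2–12: 62 + 98 + 104 + 76 + 73 + 92 + 14 + 50 + 32 + 97 + 46 = 744
Divide by 11: 744 / 11 = 67.64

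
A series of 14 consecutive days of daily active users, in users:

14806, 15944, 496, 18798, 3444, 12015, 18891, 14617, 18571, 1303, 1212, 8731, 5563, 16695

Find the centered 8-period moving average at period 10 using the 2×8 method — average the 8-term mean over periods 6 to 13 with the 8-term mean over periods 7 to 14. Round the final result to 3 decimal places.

Sum over 6–13: 12015 + 18891 + 14617 + 18571 + 1303 + 1212 + 8731 + 5563 = 80903
Sum over 7–14: 18891 + 14617 + 18571 + 1303 + 1212 + 8731 + 5563 + 16695 = 85583
CMA at t=10 = (80903 + 85583) / (2·8) = 166486 / 16 = 10405.375

10405.375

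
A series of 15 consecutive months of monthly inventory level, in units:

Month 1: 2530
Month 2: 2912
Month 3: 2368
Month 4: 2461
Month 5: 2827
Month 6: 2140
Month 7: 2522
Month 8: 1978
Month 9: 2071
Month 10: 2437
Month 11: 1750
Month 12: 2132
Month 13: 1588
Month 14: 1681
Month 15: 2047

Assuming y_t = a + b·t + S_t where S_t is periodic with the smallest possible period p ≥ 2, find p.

First differences y_{t+1} − y_t: 382, -544, 93, 366, -687, 382, -544, 93, 366, -687, 382, -544, …
The difference pattern repeats every 5 terms and not for any smaller step, so p = 5.

5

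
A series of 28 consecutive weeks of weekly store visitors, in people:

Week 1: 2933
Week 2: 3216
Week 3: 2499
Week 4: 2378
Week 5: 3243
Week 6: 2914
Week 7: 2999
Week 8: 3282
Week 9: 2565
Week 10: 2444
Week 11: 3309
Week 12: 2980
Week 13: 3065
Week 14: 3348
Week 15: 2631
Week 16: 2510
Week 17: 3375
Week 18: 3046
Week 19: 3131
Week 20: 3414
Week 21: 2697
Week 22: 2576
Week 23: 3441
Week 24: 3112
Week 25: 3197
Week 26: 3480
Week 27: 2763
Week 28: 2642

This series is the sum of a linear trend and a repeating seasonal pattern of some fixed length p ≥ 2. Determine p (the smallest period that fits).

First differences y_{t+1} − y_t: 283, -717, -121, 865, -329, 85, 283, -717, -121, 865, -329, 85, 283, -717, …
The difference pattern repeats every 6 terms and not for any smaller step, so p = 6.

6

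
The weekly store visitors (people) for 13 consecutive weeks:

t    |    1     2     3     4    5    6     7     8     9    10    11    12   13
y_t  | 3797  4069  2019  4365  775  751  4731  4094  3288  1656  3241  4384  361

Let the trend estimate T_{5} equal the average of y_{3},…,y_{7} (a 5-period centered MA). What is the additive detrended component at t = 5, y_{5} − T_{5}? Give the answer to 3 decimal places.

-1753.200

Trend T_5 = (2019 + 4365 + 775 + 751 + 4731) / 5 = 12641/5 = 2528.20000
Detrended value: 775 − 2528.20000 = -1753.200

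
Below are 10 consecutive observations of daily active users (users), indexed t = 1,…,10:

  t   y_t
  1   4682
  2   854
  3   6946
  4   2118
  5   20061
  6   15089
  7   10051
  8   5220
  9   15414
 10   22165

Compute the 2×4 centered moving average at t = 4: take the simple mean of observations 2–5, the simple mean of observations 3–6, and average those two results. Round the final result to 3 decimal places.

9274.125

Sum over 2–5: 854 + 6946 + 2118 + 20061 = 29979
Sum over 3–6: 6946 + 2118 + 20061 + 15089 = 44214
CMA at t=4 = (29979 + 44214) / (2·4) = 74193 / 8 = 9274.125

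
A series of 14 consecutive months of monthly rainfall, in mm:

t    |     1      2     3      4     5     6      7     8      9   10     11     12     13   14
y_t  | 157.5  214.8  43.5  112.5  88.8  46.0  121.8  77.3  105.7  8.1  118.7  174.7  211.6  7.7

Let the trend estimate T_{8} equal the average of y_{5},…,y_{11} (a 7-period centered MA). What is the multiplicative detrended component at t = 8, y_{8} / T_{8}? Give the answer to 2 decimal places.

0.96

Trend T_8 = (88.8 + 46.0 + 121.8 + 77.3 + 105.7 + 8.1 + 118.7) / 7 = 566.4/7 = 80.9143
Ratio to trend: 77.3 / 80.9143 = 0.96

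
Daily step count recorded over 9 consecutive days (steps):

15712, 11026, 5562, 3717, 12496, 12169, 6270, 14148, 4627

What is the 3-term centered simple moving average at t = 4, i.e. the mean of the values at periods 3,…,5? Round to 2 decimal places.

Sum of periods 3–5: 5562 + 3717 + 12496 = 21775
Divide by 3: 21775 / 3 = 7258.33

7258.33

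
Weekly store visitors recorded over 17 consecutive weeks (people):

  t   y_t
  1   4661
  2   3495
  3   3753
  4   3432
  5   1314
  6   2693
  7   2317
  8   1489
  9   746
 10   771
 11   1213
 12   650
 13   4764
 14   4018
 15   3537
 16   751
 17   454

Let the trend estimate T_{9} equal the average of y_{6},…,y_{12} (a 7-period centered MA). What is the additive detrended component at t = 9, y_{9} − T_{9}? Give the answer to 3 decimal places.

-665.286

Trend T_9 = (2693 + 2317 + 1489 + 746 + 771 + 1213 + 650) / 7 = 9879/7 = 1411.28571
Detrended value: 746 − 1411.28571 = -665.286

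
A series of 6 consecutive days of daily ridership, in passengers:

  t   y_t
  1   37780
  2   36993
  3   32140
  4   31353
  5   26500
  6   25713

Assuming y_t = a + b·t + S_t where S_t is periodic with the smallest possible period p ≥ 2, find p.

2

First differences y_{t+1} − y_t: -787, -4853, -787, -4853, -787, …
The difference pattern repeats every 2 terms and not for any smaller step, so p = 2.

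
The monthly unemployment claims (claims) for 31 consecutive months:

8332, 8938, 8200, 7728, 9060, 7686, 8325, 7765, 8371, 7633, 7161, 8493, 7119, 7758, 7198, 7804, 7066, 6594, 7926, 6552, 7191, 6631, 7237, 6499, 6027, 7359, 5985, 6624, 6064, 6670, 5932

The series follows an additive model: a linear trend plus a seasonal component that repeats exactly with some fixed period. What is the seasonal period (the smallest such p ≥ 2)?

7

First differences y_{t+1} − y_t: 606, -738, -472, 1332, -1374, 639, -560, 606, -738, -472, 1332, -1374, 639, -560, 606, -738, …
The difference pattern repeats every 7 terms and not for any smaller step, so p = 7.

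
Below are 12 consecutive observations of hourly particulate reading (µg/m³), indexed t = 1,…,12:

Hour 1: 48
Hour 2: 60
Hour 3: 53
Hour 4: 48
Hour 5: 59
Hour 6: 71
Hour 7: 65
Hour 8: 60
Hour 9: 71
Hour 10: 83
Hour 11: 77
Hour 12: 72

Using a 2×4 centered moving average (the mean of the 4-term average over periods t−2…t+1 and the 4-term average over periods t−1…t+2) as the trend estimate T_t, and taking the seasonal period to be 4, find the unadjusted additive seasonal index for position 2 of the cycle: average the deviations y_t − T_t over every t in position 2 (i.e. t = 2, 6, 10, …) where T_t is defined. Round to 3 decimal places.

Season position 2 occurs at t = 6, 10 (where T_t is defined).
t=6: T_6 = 62.25000; y_6 − T_6 = 71 − 62.25000 = 8.75000
t=10: T_10 = 74.25000; y_10 − T_10 = 83 − 74.25000 = 8.75000
Mean deviation: (8.75000 + 8.75000) / 2 = 8.750

8.750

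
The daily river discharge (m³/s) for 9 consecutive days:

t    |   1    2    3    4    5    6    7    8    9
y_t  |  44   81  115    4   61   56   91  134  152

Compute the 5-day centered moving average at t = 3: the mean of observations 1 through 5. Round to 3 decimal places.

61.000

Sum of periods 1–5: 44 + 81 + 115 + 4 + 61 = 305
Divide by 5: 305 / 5 = 61.000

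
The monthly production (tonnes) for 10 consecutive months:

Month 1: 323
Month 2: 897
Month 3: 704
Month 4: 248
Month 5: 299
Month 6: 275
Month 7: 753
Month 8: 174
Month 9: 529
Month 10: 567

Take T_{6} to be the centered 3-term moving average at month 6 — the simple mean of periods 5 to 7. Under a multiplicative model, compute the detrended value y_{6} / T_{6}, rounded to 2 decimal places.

Trend T_6 = (299 + 275 + 753) / 3 = 1327/3 = 442.3333
Ratio to trend: 275 / 442.3333 = 0.62

0.62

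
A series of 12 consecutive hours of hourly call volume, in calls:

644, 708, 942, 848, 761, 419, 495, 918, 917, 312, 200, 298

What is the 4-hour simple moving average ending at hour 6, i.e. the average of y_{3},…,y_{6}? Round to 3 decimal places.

Sum of periods 3–6: 942 + 848 + 761 + 419 = 2970
Divide by 4: 2970 / 4 = 742.500

742.500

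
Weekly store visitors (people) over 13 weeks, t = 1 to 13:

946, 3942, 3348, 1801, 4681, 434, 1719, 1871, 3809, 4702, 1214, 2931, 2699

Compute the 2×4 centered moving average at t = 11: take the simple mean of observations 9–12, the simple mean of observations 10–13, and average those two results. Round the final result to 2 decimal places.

Sum over 9–12: 3809 + 4702 + 1214 + 2931 = 12656
Sum over 10–13: 4702 + 1214 + 2931 + 2699 = 11546
CMA at t=11 = (12656 + 11546) / (2·4) = 24202 / 8 = 3025.25

3025.25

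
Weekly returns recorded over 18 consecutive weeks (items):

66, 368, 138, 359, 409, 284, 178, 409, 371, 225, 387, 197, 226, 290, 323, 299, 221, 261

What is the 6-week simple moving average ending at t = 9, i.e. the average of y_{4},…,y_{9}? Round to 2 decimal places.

335.00

Sum of periods 4–9: 359 + 409 + 284 + 178 + 409 + 371 = 2010
Divide by 6: 2010 / 6 = 335.00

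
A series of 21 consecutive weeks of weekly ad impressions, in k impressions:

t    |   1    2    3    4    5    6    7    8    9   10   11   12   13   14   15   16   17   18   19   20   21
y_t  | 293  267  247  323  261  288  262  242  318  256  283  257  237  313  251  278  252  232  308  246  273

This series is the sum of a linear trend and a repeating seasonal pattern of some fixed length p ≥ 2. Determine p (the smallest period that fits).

First differences y_{t+1} − y_t: -26, -20, 76, -62, 27, -26, -20, 76, -62, 27, -26, -20, …
The difference pattern repeats every 5 terms and not for any smaller step, so p = 5.

5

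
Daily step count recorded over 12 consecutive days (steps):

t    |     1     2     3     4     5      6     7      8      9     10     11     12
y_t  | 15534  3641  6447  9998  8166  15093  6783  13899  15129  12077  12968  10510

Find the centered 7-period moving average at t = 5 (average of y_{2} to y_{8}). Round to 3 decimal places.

Sum of periods 2–8: 3641 + 6447 + 9998 + 8166 + 15093 + 6783 + 13899 = 64027
Divide by 7: 64027 / 7 = 9146.714

9146.714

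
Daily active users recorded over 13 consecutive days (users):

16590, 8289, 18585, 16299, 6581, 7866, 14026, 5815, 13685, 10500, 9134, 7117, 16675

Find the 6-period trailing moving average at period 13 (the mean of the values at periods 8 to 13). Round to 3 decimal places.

Sum of periods 8–13: 5815 + 13685 + 10500 + 9134 + 7117 + 16675 = 62926
Divide by 6: 62926 / 6 = 10487.667

10487.667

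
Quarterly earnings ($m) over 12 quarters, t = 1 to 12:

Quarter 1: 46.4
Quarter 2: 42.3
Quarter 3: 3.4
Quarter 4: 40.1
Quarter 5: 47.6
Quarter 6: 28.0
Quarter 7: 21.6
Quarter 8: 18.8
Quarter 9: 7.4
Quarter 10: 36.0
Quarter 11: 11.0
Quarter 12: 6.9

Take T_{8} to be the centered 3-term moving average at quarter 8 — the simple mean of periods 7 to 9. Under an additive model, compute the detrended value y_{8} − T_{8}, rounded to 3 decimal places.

Trend T_8 = (21.6 + 18.8 + 7.4) / 3 = 47.8/3 = 15.93333
Detrended value: 18.8 − 15.93333 = 2.867

2.867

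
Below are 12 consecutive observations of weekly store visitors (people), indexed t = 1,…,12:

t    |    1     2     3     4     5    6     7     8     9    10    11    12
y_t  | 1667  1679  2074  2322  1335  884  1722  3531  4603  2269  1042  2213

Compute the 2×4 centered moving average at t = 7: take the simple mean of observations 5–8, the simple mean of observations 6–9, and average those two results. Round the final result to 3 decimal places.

2276.500

Sum over 5–8: 1335 + 884 + 1722 + 3531 = 7472
Sum over 6–9: 884 + 1722 + 3531 + 4603 = 10740
CMA at t=7 = (7472 + 10740) / (2·4) = 18212 / 8 = 2276.500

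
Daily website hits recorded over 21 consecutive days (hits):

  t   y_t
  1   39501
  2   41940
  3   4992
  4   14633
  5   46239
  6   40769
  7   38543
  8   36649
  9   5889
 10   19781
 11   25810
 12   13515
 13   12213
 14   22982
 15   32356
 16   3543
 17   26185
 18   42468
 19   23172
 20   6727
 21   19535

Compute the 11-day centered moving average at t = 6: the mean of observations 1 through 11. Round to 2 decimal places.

28613.27

Sum of periods 1–11: 39501 + 41940 + 4992 + 14633 + 46239 + 40769 + 38543 + 36649 + 5889 + 19781 + 25810 = 314746
Divide by 11: 314746 / 11 = 28613.27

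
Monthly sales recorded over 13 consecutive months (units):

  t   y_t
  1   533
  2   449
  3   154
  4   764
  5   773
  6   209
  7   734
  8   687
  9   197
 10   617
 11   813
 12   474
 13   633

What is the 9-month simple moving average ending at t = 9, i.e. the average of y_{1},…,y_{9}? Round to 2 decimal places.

500.00

Sum of periods 1–9: 533 + 449 + 154 + 764 + 773 + 209 + 734 + 687 + 197 = 4500
Divide by 9: 4500 / 9 = 500.00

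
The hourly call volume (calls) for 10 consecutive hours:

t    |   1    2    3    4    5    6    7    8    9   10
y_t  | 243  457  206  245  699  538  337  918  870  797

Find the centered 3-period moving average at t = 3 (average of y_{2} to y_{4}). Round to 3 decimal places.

302.667

Sum of periods 2–4: 457 + 206 + 245 = 908
Divide by 3: 908 / 3 = 302.667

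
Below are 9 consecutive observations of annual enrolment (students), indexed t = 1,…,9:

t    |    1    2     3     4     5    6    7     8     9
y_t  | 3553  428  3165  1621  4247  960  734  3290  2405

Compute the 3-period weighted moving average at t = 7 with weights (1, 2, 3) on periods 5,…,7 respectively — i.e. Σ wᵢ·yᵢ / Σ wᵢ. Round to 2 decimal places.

Weighted sum: 1·4247 + 2·960 + 3·734 = 4247 + 1920 + 2202 = 8369
Weight total: 1 + 2 + 3 = 6
WMA = 8369 / 6 = 1394.83

1394.83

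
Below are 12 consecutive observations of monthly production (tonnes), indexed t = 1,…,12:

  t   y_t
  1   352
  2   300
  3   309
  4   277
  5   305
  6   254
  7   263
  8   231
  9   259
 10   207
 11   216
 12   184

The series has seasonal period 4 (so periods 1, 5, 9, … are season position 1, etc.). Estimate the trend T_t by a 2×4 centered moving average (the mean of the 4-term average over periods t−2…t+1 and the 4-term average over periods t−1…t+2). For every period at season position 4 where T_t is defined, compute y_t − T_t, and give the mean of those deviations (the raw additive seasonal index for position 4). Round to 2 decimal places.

-14.94

Season position 4 occurs at t = 4, 8 (where T_t is defined).
t=4: T_4 = 292.0000; y_4 − T_4 = 277 − 292.0000 = -15.0000
t=8: T_8 = 245.8750; y_8 − T_8 = 231 − 245.8750 = -14.8750
Mean deviation: (-15.0000 + -14.8750) / 2 = -14.94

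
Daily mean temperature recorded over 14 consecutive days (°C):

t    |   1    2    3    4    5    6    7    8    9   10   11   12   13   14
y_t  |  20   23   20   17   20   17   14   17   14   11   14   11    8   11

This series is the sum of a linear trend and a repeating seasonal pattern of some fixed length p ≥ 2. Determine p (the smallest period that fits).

First differences y_{t+1} − y_t: 3, -3, -3, 3, -3, -3, 3, -3, …
The difference pattern repeats every 3 terms and not for any smaller step, so p = 3.

3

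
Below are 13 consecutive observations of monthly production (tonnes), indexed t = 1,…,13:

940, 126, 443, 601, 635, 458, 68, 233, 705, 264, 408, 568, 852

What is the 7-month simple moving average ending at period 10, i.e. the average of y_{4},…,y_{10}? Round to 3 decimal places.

Sum of periods 4–10: 601 + 635 + 458 + 68 + 233 + 705 + 264 = 2964
Divide by 7: 2964 / 7 = 423.429

423.429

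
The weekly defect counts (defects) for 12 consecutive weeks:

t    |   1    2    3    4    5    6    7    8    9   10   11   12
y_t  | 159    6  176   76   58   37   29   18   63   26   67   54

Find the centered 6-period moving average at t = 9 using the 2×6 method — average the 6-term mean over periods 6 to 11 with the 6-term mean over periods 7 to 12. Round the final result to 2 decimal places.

41.42

Sum over 6–11: 37 + 29 + 18 + 63 + 26 + 67 = 240
Sum over 7–12: 29 + 18 + 63 + 26 + 67 + 54 = 257
CMA at t=9 = (240 + 257) / (2·6) = 497 / 12 = 41.42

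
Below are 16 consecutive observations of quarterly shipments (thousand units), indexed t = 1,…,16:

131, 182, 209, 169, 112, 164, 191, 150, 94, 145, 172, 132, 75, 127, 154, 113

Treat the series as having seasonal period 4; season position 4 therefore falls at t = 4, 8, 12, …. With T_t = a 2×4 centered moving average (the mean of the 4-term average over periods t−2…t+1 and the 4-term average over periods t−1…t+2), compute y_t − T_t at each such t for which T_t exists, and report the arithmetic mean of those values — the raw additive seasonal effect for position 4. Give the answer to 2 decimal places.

3.04

Season position 4 occurs at t = 4, 8, 12 (where T_t is defined).
t=4: T_4 = 165.7500; y_4 − T_4 = 169 − 165.7500 = 3.2500
t=8: T_8 = 147.3750; y_8 − T_8 = 150 − 147.3750 = 2.6250
t=12: T_12 = 128.7500; y_12 − T_12 = 132 − 128.7500 = 3.2500
Mean deviation: (3.2500 + 2.6250 + 3.2500) / 3 = 3.04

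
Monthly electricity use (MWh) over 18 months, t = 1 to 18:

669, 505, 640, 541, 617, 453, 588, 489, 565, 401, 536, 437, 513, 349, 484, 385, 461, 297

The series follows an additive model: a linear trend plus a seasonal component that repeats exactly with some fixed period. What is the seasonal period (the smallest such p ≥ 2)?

4

First differences y_{t+1} − y_t: -164, 135, -99, 76, -164, 135, -99, 76, -164, 135, …
The difference pattern repeats every 4 terms and not for any smaller step, so p = 4.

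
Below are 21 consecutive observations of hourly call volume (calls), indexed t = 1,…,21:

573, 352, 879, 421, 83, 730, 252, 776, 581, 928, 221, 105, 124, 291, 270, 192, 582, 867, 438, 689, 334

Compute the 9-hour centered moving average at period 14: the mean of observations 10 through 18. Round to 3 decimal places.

Sum of periods 10–18: 928 + 221 + 105 + 124 + 291 + 270 + 192 + 582 + 867 = 3580
Divide by 9: 3580 / 9 = 397.778

397.778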